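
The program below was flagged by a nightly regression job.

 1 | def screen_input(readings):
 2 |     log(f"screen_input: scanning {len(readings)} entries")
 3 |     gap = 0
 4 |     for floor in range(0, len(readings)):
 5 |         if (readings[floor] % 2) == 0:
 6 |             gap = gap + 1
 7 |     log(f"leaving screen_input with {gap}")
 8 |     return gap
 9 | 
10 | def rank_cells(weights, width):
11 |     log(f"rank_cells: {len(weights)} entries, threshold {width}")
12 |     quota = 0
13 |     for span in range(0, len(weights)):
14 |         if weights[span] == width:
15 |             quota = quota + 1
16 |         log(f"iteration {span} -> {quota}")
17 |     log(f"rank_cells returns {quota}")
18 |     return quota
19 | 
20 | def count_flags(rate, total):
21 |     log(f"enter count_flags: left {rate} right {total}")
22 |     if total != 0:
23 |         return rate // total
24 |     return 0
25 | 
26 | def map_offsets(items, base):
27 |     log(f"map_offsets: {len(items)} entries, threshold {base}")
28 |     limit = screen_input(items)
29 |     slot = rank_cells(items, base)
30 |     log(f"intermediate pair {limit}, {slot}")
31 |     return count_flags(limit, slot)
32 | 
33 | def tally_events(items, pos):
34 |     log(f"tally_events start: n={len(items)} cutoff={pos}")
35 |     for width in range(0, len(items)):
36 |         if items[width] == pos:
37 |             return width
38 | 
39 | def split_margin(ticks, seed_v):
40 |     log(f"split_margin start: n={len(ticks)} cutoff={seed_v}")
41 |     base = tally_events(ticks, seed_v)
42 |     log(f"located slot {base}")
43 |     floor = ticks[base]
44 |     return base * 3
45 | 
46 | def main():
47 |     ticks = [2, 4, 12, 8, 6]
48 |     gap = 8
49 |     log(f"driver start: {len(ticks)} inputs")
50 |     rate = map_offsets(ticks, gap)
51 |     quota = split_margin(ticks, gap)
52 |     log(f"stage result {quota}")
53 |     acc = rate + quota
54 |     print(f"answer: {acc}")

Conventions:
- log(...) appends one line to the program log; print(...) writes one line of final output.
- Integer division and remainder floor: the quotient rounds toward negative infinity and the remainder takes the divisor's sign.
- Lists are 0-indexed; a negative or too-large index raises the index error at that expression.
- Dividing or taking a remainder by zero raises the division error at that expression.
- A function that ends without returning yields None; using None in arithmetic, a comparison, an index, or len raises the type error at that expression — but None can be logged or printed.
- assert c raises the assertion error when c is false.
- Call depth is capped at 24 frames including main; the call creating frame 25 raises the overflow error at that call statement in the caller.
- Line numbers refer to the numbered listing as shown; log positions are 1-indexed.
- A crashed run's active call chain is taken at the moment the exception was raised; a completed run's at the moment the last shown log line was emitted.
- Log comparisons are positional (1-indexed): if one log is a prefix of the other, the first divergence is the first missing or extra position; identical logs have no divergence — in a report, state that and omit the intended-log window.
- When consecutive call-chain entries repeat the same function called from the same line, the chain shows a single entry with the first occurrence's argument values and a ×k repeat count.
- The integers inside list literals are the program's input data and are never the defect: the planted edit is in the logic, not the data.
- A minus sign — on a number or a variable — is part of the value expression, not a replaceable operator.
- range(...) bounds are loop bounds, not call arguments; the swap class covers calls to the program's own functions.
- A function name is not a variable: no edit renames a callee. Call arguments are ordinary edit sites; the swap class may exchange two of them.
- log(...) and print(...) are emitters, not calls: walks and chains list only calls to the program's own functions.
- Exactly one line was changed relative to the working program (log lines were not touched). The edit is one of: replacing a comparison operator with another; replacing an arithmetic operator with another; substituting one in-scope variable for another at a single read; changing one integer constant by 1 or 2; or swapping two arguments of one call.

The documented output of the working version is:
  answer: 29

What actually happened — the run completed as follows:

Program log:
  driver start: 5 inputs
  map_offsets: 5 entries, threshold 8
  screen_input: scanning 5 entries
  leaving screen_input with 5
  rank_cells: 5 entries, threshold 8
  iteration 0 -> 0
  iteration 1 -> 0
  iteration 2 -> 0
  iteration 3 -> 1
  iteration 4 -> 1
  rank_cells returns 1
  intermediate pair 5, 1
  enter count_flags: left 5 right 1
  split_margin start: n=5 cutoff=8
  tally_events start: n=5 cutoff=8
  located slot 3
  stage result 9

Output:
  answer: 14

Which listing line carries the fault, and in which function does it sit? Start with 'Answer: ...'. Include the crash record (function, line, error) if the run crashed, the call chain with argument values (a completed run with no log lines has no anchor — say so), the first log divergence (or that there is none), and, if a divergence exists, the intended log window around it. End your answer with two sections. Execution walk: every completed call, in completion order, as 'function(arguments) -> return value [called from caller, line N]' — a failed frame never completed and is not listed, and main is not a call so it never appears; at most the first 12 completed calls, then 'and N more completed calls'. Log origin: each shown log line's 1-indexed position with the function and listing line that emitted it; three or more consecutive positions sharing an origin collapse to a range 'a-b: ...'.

Answer: the defect is in split_margin at line 44.
Key observation: The log first diverges at position 17: the faulty run prints 'stage result 9' where the working version prints 'stage result 24'.
Call chain: main.
First divergence: position 17 — shown 'stage result 9', intended 'stage result 24'.
Intended log window:
  15: tally_events start: n=5 cutoff=8
  16: located slot 3
  17: stage result 24
Execution walk:
  screen_input([2, 4, 12, 8, 6]) -> 5  [called from map_offsets, line 28]
  rank_cells([2, 4, 12, 8, 6], 8) -> 1  [called from map_offsets, line 29]
  count_flags(5, 1) -> 5  [called from map_offsets, line 31]
  map_offsets([2, 4, 12, 8, 6], 8) -> 5  [called from main, line 50]
  tally_events([2, 4, 12, 8, 6], 8) -> 3  [called from split_margin, line 41]
  split_margin([2, 4, 12, 8, 6], 8) -> 9  [called from main, line 51]
Origin of each log line:
  1 — main, line 49
  2 — map_offsets, line 27
  3 — screen_input, line 2
  4 — screen_input, line 7
  5 — rank_cells, line 11
  6-10 — rank_cells, line 16
  11 — rank_cells, line 17
  12 — map_offsets, line 30
  13 — count_flags, line 21
  14 — split_margin, line 40
  15 — tally_events, line 34
  16 — split_margin, line 42
  17 — main, line 52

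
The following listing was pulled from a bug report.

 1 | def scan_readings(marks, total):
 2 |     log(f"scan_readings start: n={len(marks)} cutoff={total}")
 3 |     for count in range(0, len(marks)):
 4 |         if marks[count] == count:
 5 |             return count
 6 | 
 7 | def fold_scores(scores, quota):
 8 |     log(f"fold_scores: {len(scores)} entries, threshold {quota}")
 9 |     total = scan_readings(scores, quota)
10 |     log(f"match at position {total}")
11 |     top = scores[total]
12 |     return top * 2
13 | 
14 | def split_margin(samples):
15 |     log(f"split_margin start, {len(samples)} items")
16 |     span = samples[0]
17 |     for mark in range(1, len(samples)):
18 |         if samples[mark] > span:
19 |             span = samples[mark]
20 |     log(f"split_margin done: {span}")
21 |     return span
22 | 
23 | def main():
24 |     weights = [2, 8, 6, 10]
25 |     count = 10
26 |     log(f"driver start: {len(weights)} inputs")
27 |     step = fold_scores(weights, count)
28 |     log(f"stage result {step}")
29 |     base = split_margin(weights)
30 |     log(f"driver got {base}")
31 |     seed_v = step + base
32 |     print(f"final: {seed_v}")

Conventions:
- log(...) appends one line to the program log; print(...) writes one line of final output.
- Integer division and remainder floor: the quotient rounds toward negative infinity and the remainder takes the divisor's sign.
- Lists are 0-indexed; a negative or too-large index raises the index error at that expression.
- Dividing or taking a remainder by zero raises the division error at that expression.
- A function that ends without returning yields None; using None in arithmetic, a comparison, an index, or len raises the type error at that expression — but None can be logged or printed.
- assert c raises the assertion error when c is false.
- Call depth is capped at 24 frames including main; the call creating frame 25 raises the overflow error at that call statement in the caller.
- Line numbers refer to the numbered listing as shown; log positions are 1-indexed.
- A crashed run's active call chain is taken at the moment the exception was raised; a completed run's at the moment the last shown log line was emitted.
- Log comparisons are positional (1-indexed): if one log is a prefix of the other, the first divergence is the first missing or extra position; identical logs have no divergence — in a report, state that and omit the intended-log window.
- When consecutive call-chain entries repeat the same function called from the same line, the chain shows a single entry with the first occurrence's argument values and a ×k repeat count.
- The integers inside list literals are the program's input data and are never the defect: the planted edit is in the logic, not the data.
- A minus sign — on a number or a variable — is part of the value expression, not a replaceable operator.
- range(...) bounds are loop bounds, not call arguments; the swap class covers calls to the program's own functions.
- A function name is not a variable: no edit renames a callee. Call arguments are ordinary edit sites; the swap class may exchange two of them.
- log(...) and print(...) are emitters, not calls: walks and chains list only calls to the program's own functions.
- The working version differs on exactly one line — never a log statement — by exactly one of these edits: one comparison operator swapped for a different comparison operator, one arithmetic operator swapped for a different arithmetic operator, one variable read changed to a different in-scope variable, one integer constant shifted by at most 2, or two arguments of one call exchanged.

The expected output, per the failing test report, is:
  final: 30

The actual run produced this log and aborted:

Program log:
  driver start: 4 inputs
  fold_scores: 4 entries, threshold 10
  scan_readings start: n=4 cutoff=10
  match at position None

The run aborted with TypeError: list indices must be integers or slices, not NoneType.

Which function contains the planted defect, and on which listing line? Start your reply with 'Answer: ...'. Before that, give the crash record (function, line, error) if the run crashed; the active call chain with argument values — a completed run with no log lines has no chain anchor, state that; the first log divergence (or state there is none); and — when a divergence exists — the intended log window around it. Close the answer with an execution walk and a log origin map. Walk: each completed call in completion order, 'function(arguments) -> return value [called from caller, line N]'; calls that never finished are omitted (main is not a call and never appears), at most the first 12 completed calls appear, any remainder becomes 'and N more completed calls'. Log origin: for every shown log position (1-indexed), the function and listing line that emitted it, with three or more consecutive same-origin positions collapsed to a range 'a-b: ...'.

Answer: the defect is in scan_readings at line 4.
Key fact: The earliest visible damage is log position 4 — 'match at position None' rather than the intended 'match at position 3'.
Crash: fold_scores, line 11, TypeError.
Call chain: main -> fold_scores([2, 8, 6, 10], 10) (called at line 27).
First divergence: at position 4 the run shows 'match at position None' where the working version logs 'match at position 3'.
Intended log window:
  2: fold_scores: 4 entries, threshold 10
  3: scan_readings start: n=4 cutoff=10
  4: match at position 3
  5: stage result 20
Execution walk:
  scan_readings([2, 8, 6, 10], 10) -> None  [called from fold_scores, line 9]
Log origin:
  1: logged in main at line 26
  2: logged in fold_scores at line 8
  3: logged in scan_readings at line 2
  4: logged in fold_scores at line 10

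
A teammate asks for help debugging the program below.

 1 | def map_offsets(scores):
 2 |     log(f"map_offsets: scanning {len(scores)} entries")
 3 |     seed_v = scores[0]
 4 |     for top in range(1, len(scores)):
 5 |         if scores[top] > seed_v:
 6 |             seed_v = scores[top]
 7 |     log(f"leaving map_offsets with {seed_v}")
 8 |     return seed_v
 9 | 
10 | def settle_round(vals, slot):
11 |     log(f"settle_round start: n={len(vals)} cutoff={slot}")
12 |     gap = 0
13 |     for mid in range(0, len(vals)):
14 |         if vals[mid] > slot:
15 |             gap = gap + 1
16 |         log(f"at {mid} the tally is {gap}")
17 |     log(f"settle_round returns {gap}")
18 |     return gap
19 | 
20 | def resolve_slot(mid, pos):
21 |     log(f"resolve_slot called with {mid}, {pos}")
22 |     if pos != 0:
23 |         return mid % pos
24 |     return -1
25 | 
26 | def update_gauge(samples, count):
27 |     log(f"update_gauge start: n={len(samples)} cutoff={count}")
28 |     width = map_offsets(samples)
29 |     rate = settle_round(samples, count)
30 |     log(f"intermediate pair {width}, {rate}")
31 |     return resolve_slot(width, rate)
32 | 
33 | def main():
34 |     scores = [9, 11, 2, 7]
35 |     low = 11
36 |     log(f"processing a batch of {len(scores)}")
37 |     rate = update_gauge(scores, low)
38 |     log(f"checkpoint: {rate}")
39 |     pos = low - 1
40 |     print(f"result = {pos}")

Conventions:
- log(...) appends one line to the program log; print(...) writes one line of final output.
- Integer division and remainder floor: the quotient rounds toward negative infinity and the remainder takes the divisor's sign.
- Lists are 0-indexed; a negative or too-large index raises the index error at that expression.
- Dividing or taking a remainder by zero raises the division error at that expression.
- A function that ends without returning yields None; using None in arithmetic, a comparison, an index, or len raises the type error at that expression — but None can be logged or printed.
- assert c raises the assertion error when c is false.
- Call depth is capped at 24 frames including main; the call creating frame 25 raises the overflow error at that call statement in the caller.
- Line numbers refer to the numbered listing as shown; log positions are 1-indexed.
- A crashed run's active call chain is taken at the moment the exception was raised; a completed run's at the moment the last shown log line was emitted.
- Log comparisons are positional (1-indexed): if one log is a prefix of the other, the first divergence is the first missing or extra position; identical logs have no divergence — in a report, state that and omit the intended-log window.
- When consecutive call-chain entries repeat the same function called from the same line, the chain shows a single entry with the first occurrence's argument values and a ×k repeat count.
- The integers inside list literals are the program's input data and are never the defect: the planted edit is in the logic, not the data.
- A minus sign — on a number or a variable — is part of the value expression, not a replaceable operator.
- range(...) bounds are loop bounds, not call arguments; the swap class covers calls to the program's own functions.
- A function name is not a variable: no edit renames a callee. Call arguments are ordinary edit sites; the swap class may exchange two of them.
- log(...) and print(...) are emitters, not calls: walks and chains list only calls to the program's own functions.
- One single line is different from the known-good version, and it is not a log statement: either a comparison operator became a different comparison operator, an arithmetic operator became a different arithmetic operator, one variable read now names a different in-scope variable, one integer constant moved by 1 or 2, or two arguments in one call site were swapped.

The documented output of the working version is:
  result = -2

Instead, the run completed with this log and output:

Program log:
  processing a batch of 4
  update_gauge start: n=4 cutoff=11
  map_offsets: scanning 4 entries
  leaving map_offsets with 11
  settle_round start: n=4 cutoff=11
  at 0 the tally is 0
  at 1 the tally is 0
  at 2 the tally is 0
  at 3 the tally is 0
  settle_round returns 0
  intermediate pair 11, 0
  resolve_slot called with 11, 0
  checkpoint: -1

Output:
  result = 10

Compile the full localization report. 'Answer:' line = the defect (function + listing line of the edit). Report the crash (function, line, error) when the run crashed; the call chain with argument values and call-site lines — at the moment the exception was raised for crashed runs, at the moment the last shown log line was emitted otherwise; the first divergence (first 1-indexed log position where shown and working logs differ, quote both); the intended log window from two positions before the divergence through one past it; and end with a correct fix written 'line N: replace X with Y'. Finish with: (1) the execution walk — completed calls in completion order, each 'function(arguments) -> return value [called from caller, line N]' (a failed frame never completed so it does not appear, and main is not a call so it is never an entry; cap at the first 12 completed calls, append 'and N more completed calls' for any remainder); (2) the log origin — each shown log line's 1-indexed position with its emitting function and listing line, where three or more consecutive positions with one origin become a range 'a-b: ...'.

Answer: the defect is in main at line 39.
Key fact: The logs agree in full; only the final output differs.
Call chain: main.
First divergence: none — the logs agree in full.
Execution walk:
  map_offsets([9, 11, 2, 7]) -> 11  [called from update_gauge, line 28]
  settle_round([9, 11, 2, 7], 11) -> 0  [called from update_gauge, line 29]
  resolve_slot(11, 0) -> -1  [called from update_gauge, line 31]
  update_gauge([9, 11, 2, 7], 11) -> -1  [called from main, line 37]
Log origin:
  1: logged in main at line 36
  2: logged in update_gauge at line 27
  3: logged in map_offsets at line 2
  4: logged in map_offsets at line 7
  5: logged in settle_round at line 11
  6-9: logged in settle_round at line 16
  10: logged in settle_round at line 17
  11: logged in update_gauge at line 30
  12: logged in resolve_slot at line 21
  13: logged in main at line 38
A correct fix: line 39: replace `low` with `rate`.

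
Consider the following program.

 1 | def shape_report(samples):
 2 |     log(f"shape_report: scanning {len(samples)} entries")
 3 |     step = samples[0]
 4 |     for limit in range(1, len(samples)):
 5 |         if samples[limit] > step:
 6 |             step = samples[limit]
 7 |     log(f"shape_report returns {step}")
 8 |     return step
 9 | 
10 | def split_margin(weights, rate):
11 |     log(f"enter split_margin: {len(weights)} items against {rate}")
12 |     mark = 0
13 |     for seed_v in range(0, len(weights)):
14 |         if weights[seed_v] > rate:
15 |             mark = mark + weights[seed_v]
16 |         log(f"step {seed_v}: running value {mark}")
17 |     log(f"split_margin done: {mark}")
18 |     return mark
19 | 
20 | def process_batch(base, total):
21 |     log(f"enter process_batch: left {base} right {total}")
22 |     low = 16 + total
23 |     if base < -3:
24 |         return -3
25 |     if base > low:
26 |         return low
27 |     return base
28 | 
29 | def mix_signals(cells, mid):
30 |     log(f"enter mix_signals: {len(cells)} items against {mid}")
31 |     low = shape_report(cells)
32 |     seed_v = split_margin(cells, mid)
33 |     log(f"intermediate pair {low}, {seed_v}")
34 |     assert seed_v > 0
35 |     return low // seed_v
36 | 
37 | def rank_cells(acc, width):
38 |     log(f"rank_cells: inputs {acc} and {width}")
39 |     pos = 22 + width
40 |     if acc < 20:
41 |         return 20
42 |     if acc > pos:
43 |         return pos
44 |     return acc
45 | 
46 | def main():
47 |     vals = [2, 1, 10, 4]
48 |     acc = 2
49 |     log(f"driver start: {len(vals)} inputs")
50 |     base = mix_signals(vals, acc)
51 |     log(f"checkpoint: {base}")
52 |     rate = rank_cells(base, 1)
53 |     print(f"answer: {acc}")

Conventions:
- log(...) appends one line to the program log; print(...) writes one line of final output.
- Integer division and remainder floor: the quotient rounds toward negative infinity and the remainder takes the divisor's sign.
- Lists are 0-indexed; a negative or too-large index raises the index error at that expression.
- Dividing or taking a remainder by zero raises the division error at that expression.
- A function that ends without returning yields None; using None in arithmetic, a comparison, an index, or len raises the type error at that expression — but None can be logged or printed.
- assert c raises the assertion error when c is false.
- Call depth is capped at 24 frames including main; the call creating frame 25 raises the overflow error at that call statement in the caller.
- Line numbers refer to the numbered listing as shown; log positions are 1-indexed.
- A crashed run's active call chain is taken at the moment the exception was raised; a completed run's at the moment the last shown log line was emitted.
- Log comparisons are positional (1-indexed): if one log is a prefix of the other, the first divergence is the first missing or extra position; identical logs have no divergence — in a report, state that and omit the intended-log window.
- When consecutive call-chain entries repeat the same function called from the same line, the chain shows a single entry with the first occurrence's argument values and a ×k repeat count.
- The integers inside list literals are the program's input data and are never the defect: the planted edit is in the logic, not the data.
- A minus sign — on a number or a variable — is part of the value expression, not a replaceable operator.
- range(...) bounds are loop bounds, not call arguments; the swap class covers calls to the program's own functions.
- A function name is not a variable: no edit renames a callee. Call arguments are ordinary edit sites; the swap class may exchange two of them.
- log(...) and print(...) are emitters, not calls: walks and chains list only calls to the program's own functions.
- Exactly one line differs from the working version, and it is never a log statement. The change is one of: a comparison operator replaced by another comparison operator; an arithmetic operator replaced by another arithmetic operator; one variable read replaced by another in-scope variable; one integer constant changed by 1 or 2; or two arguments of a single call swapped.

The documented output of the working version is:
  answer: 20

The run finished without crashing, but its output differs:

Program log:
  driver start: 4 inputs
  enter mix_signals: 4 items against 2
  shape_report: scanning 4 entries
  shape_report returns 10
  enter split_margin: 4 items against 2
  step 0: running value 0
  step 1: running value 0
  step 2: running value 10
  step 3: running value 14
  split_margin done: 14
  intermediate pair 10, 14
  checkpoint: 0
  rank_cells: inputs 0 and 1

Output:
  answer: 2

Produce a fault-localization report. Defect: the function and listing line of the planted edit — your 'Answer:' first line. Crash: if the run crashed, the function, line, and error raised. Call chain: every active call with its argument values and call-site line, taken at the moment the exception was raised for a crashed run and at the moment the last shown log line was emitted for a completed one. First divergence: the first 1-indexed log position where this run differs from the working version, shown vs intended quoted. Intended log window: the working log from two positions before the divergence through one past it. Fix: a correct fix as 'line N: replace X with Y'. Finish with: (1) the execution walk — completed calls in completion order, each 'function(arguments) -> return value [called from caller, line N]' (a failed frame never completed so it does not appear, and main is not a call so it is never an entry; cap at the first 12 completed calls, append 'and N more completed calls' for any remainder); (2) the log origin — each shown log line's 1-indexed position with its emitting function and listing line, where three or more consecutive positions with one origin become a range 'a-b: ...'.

Answer: the defect is in main at line 53.
Key observation: The logs agree in full; only the final output differs.
Call chain: main -> rank_cells(0, 1) (called at line 52).
First divergence: none; the two logs match at every position.
Execution walk:
  shape_report([2, 1, 10, 4]) -> 10  [called from mix_signals, line 31]
  split_margin([2, 1, 10, 4], 2) -> 14  [called from mix_signals, line 32]
  mix_signals([2, 1, 10, 4], 2) -> 0  [called from main, line 50]
  rank_cells(0, 1) -> 20  [called from main, line 52]
Origin of each log line:
  1: logged in main at line 49
  2: logged in mix_signals at line 30
  3: logged in shape_report at line 2
  4: logged in shape_report at line 7
  5: logged in split_margin at line 11
  6-9: logged in split_margin at line 16
  10: logged in split_margin at line 17
  11: logged in mix_signals at line 33
  12: logged in main at line 51
  13: logged in rank_cells at line 38
A correct fix: line 53: replace `acc` with `rate`.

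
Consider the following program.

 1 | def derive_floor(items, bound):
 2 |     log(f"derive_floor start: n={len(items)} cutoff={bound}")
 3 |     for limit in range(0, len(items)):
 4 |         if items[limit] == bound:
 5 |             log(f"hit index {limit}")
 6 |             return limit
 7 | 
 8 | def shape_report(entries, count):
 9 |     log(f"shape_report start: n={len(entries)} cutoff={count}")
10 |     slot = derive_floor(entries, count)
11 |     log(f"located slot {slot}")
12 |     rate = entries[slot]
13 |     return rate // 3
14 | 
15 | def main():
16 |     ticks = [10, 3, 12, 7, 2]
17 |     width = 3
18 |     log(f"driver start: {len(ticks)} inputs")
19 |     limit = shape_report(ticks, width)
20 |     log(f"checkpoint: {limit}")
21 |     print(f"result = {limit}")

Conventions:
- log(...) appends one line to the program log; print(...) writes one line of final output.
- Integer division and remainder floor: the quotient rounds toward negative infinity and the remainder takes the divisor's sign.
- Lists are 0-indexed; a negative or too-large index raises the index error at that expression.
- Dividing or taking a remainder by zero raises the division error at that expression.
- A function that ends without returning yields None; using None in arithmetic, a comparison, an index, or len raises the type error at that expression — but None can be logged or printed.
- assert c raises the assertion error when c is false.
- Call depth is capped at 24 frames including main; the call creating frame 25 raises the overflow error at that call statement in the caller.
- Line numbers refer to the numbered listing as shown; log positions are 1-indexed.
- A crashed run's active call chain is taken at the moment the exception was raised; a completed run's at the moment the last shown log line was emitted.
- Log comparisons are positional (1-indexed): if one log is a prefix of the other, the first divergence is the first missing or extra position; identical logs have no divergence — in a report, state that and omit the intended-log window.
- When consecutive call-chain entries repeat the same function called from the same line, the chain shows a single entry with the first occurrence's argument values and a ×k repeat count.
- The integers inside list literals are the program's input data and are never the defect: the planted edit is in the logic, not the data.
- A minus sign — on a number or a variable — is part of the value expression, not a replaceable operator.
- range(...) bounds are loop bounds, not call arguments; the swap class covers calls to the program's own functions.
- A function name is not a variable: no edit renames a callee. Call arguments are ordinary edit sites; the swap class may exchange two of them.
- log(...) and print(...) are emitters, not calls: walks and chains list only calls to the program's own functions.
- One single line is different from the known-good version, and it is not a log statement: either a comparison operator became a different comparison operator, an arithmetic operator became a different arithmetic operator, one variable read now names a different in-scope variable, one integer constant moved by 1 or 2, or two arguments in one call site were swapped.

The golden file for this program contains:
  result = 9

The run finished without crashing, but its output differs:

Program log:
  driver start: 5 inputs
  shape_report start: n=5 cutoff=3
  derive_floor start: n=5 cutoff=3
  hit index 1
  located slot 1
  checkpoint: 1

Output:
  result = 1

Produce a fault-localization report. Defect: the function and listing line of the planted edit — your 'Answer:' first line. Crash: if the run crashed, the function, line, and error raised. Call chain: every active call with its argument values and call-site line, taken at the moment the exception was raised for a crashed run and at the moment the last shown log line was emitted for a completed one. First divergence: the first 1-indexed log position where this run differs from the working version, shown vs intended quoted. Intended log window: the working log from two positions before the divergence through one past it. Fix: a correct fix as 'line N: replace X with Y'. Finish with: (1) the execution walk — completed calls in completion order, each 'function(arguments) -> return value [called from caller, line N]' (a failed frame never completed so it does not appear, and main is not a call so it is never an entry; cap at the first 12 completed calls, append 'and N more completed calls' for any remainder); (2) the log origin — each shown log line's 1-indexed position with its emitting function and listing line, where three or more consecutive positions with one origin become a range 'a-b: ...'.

Answer: the defect is in shape_report at line 13.
Core observation: Everything matches until log position 6, which reads 'checkpoint: 1' in place of 'checkpoint: 9'.
Call chain: main.
First divergence: position 6; shown 'checkpoint: 1' vs intended 'checkpoint: 9'.
Intended log window:
  4: hit index 1
  5: located slot 1
  6: checkpoint: 9
Execution walk:
  derive_floor([10, 3, 12, 7, 2], 3) -> 1  [called from shape_report, line 10]
  shape_report([10, 3, 12, 7, 2], 3) -> 1  [called from main, line 19]
Log origins:
  1: logged in main at line 18
  2: logged in shape_report at line 9
  3: logged in derive_floor at line 2
  4: logged in derive_floor at line 5
  5: logged in shape_report at line 11
  6: logged in main at line 20
A correct fix: line 13: replace `//` with `*`.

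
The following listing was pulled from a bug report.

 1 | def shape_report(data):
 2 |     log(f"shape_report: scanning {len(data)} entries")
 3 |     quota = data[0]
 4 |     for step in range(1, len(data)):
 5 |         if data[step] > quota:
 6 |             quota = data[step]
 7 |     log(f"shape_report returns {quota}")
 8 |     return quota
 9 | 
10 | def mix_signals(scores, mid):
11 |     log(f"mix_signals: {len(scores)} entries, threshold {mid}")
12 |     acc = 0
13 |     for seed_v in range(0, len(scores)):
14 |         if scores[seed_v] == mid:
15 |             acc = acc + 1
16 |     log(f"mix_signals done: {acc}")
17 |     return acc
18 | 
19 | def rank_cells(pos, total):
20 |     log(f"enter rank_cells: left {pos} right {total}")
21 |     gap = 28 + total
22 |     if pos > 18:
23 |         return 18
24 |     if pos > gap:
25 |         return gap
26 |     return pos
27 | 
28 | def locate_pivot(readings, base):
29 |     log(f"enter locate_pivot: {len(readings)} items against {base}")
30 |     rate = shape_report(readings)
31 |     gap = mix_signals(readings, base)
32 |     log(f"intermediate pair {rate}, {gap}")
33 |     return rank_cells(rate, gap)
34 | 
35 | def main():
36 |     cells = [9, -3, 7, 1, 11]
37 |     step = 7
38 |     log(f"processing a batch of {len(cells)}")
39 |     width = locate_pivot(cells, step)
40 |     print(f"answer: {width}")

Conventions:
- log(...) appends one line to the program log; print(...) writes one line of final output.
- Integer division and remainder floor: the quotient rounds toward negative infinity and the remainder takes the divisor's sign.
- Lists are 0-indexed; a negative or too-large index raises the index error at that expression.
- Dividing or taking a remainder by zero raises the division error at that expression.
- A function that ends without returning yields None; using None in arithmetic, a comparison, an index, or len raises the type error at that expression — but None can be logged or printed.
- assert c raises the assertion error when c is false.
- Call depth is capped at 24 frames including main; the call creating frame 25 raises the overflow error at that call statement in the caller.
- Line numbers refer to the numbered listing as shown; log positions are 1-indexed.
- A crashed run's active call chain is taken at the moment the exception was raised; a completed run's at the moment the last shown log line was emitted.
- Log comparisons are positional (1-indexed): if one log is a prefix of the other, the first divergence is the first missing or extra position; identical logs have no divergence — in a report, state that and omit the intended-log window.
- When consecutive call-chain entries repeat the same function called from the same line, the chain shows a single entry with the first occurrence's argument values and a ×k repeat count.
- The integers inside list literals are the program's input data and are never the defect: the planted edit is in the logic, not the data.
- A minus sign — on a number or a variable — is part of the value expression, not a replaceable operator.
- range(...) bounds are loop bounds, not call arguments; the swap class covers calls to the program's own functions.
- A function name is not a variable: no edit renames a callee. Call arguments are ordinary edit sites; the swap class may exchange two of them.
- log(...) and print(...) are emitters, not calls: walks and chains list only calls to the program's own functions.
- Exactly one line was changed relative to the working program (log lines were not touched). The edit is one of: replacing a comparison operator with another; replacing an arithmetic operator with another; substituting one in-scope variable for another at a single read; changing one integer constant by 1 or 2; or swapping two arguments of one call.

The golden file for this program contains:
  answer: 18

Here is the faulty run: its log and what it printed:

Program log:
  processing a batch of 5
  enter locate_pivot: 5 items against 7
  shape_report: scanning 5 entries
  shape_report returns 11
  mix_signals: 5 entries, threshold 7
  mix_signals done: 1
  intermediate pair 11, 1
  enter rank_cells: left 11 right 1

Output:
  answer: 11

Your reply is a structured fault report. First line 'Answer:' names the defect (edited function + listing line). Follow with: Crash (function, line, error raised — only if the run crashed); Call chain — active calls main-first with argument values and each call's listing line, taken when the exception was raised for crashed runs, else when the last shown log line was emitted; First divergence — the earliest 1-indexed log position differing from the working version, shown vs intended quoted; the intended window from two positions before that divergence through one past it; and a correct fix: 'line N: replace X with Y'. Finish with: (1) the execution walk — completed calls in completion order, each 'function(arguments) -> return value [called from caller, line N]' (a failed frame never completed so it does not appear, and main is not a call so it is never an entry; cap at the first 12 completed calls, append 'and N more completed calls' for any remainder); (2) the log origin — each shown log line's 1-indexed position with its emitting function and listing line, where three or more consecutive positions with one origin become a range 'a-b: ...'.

Answer: the defect is in rank_cells at line 22.
Core observation: The logs agree in full; only the final output differs.
Call chain: main -> locate_pivot([9, -3, 7, 1, 11], 7) (called at line 39) -> rank_cells(11, 1) (called at line 33).
First divergence: none — the logs agree in full.
Execution walk:
  shape_report([9, -3, 7, 1, 11]) -> 11  [called from locate_pivot, line 30]
  mix_signals([9, -3, 7, 1, 11], 7) -> 1  [called from locate_pivot, line 31]
  rank_cells(11, 1) -> 11  [called from locate_pivot, line 33]
  locate_pivot([9, -3, 7, 1, 11], 7) -> 11  [called from main, line 39]
Log origin:
  1 — main, line 38
  2 — locate_pivot, line 29
  3 — shape_report, line 2
  4 — shape_report, line 7
  5 — mix_signals, line 11
  6 — mix_signals, line 16
  7 — locate_pivot, line 32
  8 — rank_cells, line 20
A correct fix: line 22: replace `>` with `<`.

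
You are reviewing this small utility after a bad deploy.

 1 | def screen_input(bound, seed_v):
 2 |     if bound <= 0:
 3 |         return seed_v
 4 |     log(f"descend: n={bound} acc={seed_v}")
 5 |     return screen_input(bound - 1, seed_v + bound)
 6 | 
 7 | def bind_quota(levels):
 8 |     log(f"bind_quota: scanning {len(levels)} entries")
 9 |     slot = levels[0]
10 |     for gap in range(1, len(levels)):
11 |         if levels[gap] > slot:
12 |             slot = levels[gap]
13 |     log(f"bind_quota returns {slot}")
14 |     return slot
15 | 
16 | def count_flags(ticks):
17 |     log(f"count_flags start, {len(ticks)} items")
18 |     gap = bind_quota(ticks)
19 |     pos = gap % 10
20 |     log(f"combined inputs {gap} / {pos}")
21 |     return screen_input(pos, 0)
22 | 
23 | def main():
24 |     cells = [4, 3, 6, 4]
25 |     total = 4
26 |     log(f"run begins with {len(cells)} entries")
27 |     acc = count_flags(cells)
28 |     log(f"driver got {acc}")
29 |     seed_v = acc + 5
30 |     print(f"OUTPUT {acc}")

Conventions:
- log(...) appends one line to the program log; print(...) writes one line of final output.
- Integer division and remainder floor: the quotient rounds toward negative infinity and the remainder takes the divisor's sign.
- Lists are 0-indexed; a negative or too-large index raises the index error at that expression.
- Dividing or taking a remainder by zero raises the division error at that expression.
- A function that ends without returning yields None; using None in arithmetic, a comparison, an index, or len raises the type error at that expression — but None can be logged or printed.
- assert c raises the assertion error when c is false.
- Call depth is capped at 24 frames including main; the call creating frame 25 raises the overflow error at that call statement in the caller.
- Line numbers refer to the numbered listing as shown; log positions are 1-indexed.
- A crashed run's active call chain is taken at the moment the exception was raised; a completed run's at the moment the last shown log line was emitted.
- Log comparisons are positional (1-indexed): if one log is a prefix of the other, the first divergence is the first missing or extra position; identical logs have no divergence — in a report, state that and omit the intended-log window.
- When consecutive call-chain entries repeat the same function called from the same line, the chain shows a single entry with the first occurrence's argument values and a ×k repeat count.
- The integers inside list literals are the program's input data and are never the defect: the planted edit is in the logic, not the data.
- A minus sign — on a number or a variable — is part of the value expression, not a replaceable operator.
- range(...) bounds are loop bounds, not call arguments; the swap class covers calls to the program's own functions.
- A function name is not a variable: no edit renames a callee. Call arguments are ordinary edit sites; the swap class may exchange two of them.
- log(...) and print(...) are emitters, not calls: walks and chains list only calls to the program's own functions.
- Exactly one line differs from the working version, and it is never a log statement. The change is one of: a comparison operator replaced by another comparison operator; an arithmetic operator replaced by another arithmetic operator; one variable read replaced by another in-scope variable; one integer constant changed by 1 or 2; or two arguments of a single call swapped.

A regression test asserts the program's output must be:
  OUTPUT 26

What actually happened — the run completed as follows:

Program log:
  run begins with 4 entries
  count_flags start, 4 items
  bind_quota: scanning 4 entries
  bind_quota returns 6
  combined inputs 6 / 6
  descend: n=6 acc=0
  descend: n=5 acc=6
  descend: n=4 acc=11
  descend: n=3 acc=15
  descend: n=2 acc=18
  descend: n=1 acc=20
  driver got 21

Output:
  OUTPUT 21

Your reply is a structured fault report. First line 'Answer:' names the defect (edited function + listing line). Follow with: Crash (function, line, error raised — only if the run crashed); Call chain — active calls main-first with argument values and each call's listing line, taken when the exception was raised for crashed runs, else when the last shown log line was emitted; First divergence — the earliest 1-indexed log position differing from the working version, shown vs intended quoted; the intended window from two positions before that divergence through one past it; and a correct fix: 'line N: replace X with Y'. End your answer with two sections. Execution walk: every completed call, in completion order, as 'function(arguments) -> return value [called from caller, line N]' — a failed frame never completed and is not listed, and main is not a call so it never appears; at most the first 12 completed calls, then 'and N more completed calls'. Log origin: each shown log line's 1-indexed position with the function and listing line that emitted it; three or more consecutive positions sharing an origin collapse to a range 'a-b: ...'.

Answer: the defect is in main at line 30.
Key fact: The two runs log identically and part ways only at the printed values.
Call chain: main.
First divergence: there is none — every log position agrees.
Execution walk:
  bind_quota([4, 3, 6, 4]) -> 6  [called from count_flags, line 18]
  screen_input(0, 21) -> 21  [called from screen_input, line 5]
  screen_input(1, 20) -> 21  [called from screen_input, line 5]
  screen_input(2, 18) -> 21  [called from screen_input, line 5]
  screen_input(3, 15) -> 21  [called from screen_input, line 5]
  screen_input(4, 11) -> 21  [called from screen_input, line 5]
  screen_input(5, 6) -> 21  [called from screen_input, line 5]
  screen_input(6, 0) -> 21  [called from count_flags, line 21]
  count_flags([4, 3, 6, 4]) -> 21  [called from main, line 27]
Log origins:
  1: from main, line 26
  2: from count_flags, line 17
  3: from bind_quota, line 8
  4: from bind_quota, line 13
  5: from count_flags, line 20
  6-11: from screen_input, line 4
  12: from main, line 28
A correct fix: line 30: replace `acc` with `seed_v`.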